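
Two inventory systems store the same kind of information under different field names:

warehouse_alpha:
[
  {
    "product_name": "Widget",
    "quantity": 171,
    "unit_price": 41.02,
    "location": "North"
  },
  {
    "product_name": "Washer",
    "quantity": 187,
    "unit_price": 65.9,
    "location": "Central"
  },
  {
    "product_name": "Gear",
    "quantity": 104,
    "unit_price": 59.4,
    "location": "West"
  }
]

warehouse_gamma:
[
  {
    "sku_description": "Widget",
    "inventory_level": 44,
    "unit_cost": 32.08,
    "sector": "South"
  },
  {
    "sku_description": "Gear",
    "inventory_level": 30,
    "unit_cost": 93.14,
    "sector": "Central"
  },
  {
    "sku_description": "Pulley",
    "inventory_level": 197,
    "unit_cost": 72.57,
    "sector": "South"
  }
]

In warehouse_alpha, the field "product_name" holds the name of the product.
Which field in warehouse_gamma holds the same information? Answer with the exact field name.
sku_description

In warehouse_alpha, "product_name" holds the name of the product.
The fields in warehouse_gamma are: "sku_description", "inventory_level", "unit_cost", "sector".
"sku_description" is the match: the name refers to the same concept and its values are product-name strings (e.g. 'Gear', 'Pulley').
The other fields ("inventory_level", "unit_cost", "sector") hold different kinds of data.

So "product_name" in warehouse_alpha corresponds to "sku_description" in warehouse_gamma.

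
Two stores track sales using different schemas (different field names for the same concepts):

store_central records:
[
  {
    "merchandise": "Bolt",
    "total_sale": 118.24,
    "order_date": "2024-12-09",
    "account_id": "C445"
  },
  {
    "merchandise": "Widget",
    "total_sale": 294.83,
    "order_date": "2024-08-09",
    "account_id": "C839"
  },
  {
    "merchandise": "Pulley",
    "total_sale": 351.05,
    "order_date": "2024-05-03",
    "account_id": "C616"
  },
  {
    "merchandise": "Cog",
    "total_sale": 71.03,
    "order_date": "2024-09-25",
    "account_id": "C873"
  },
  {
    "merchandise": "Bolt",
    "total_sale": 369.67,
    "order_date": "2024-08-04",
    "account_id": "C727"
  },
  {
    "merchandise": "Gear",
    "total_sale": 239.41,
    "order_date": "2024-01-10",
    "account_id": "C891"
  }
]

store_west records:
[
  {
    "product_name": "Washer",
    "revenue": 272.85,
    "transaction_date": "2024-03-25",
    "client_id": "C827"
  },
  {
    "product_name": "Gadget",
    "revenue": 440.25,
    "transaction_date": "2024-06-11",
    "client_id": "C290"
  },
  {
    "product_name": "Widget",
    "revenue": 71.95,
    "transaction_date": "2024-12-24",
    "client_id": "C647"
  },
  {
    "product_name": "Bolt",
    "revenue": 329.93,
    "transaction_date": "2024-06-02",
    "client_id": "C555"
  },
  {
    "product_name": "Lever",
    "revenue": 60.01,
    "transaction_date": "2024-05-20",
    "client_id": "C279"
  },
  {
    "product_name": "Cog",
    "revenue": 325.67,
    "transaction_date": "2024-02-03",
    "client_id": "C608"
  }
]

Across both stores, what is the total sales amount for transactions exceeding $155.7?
2623.66

Schema mapping: "total_sale" (store_central) = "revenue" (store_west) = sale amount

Sum of sales > $155.7 in store_central: 1254.96
Sum of sales > $155.7 in store_west: 1368.7

Total: 1254.96 + 1368.7 = 2623.66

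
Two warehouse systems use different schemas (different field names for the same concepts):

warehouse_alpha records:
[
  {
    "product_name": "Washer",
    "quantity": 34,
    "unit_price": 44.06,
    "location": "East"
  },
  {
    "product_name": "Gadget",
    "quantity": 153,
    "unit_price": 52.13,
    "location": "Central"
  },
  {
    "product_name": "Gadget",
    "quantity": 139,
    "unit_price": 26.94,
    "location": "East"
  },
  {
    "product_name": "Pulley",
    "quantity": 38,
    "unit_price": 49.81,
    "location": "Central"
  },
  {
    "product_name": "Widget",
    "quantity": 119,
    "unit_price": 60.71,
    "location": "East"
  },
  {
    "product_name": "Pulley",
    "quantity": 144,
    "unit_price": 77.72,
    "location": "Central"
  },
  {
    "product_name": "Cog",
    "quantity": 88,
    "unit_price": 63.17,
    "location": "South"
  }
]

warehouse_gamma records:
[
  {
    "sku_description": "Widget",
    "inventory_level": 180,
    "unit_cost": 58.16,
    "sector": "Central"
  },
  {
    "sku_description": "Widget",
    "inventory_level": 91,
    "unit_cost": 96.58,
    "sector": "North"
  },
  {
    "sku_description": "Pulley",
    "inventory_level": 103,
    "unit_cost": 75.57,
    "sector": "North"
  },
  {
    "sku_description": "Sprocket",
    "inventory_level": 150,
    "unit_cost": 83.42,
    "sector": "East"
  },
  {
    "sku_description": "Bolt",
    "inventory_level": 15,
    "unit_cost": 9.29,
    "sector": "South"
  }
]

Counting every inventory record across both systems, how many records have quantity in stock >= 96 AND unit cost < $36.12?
1

Schema mappings:
- "quantity" (warehouse_alpha) = "inventory_level" (warehouse_gamma) = quantity
- "unit_price" (warehouse_alpha) = "unit_cost" (warehouse_gamma) = unit cost

Records meeting both conditions in warehouse_alpha: 1
Records meeting both conditions in warehouse_gamma: 0

Total: 1 + 0 = 1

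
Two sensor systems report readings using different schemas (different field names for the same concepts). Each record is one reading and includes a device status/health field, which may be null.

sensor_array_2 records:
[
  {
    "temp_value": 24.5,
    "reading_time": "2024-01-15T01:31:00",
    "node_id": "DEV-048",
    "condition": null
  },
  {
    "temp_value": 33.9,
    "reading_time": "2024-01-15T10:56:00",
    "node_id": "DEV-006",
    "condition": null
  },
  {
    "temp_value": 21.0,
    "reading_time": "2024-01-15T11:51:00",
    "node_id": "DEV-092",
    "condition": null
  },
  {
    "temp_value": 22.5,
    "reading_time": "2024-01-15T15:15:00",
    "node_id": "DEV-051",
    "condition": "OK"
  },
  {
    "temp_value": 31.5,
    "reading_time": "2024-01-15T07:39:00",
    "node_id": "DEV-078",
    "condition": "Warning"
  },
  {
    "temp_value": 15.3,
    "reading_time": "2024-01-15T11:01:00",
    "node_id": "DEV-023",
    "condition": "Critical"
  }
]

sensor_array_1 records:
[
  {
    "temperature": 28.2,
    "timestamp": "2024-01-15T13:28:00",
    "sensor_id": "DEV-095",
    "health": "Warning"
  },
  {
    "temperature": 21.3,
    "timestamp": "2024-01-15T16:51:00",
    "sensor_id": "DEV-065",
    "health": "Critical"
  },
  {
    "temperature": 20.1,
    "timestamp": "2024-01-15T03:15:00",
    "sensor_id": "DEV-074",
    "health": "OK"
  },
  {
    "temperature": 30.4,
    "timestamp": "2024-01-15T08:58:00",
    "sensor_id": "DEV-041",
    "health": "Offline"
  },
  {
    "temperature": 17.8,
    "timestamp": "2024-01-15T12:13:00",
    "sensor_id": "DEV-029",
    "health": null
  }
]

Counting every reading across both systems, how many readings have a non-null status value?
7

Schema mapping: "condition" (sensor_array_2) = "health" (sensor_array_1) = status

Non-null in sensor_array_2: 3
Non-null in sensor_array_1: 4

Total non-null: 3 + 4 = 7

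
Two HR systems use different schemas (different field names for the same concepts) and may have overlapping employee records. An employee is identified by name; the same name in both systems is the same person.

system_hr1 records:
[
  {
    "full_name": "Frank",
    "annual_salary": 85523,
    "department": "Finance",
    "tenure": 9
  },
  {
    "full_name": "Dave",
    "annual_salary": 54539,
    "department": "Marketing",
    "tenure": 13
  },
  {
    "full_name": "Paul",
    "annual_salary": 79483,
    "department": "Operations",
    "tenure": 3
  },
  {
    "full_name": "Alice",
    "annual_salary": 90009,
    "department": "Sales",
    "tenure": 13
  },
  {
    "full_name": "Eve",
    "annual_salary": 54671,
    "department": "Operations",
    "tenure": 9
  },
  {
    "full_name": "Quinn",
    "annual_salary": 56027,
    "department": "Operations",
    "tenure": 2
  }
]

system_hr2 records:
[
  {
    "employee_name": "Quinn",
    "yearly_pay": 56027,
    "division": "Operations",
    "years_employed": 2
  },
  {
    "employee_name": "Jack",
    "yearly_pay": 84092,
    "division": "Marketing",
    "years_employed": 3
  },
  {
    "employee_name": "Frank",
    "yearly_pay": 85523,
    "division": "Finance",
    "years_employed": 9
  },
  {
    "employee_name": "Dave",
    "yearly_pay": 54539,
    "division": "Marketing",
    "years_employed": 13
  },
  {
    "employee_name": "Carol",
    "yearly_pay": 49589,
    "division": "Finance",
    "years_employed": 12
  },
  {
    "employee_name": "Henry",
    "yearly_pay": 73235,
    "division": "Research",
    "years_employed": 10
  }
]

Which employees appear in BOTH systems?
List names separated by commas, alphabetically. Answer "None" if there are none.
Dave, Frank, Quinn

Schema mapping: "full_name" (system_hr1) = "employee_name" (system_hr2) = employee name

Names in system_hr1: ['Alice', 'Dave', 'Eve', 'Frank', 'Paul', 'Quinn']
Names in system_hr2: ['Carol', 'Dave', 'Frank', 'Henry', 'Jack', 'Quinn']

Intersection: ['Dave', 'Frank', 'Quinn']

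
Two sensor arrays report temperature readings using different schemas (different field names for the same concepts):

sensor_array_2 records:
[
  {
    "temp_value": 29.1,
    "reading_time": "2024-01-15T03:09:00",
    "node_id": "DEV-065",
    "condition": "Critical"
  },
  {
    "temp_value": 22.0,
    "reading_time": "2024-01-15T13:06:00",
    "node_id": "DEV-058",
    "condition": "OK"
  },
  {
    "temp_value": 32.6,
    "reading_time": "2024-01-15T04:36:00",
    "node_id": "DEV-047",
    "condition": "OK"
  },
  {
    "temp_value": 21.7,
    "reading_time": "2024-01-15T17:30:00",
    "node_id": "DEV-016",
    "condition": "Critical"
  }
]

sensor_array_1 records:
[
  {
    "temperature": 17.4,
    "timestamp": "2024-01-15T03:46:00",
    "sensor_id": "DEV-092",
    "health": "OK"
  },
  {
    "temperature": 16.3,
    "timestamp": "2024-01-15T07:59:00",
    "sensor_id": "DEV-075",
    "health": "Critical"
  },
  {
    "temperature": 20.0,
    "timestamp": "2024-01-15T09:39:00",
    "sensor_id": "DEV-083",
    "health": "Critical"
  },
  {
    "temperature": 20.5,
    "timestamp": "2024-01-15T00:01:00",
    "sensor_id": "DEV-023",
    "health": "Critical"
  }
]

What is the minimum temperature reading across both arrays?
16.3

Schema mapping: "temp_value" (sensor_array_2) = "temperature" (sensor_array_1) = temperature reading

Minimum in sensor_array_2: 21.7
Minimum in sensor_array_1: 16.3

Overall minimum: min(21.7, 16.3) = 16.3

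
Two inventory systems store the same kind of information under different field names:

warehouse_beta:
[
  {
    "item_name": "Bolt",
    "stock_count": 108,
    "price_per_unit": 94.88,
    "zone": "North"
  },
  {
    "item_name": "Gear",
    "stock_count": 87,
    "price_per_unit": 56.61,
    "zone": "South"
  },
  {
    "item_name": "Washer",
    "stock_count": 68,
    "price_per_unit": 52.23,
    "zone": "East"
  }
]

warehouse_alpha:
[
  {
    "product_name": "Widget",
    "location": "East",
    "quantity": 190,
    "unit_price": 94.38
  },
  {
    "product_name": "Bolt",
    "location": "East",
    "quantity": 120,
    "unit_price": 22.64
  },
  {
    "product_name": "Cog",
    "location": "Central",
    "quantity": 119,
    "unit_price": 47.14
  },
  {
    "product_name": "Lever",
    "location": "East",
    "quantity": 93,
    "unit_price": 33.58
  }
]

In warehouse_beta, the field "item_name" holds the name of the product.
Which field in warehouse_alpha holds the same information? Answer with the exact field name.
product_name

In warehouse_beta, "item_name" holds the name of the product.
The fields in warehouse_alpha are: "product_name", "location", "quantity", "unit_price".
"product_name" is the match: the name refers to the same concept and its values are product-name strings (e.g. 'Bolt', 'Cog').
The other fields ("location", "quantity", "unit_price") hold different kinds of data.

So "item_name" in warehouse_beta corresponds to "product_name" in warehouse_alpha.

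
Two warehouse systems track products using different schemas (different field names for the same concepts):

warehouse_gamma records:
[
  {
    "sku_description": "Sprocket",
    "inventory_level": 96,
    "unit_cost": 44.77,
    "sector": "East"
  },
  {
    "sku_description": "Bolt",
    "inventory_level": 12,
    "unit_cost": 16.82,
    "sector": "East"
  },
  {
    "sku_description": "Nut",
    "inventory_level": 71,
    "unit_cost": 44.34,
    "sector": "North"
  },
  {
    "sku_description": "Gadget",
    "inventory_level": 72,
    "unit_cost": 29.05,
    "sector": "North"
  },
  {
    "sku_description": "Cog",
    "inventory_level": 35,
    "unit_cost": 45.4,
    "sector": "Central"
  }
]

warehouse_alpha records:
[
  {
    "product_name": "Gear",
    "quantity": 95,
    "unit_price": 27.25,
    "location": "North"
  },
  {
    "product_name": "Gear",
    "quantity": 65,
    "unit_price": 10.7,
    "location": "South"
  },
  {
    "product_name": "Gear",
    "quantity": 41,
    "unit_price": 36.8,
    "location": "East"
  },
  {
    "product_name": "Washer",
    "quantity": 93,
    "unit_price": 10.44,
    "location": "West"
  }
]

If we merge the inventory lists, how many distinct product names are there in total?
7

Schema mapping: "sku_description" (warehouse_gamma) = "product_name" (warehouse_alpha) = product name

Products in warehouse_gamma: ['Bolt', 'Cog', 'Gadget', 'Nut', 'Sprocket']
Products in warehouse_alpha: ['Gear', 'Washer']

Union (unique products): ['Bolt', 'Cog', 'Gadget', 'Gear', 'Nut', 'Sprocket', 'Washer']
Count: 7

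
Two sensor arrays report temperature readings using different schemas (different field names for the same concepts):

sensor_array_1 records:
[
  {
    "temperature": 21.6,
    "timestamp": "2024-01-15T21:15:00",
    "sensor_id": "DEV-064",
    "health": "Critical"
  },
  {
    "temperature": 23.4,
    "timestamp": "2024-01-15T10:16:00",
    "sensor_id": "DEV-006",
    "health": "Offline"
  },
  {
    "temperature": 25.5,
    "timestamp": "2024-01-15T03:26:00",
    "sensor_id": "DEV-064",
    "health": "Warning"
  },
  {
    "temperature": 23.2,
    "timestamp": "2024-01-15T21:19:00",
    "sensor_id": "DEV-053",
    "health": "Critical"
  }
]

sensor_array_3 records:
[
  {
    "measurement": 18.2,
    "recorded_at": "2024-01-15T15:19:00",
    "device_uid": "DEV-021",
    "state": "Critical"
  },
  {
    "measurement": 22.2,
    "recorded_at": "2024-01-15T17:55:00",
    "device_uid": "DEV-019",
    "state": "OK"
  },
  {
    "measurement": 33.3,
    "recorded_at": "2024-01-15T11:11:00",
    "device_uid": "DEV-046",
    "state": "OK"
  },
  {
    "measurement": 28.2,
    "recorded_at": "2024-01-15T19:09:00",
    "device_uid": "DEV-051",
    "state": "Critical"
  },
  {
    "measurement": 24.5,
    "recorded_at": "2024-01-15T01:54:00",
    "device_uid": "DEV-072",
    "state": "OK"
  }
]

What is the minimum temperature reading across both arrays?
18.2

Schema mapping: "temperature" (sensor_array_1) = "measurement" (sensor_array_3) = temperature reading

Minimum in sensor_array_1: 21.6
Minimum in sensor_array_3: 18.2

Overall minimum: min(21.6, 18.2) = 18.2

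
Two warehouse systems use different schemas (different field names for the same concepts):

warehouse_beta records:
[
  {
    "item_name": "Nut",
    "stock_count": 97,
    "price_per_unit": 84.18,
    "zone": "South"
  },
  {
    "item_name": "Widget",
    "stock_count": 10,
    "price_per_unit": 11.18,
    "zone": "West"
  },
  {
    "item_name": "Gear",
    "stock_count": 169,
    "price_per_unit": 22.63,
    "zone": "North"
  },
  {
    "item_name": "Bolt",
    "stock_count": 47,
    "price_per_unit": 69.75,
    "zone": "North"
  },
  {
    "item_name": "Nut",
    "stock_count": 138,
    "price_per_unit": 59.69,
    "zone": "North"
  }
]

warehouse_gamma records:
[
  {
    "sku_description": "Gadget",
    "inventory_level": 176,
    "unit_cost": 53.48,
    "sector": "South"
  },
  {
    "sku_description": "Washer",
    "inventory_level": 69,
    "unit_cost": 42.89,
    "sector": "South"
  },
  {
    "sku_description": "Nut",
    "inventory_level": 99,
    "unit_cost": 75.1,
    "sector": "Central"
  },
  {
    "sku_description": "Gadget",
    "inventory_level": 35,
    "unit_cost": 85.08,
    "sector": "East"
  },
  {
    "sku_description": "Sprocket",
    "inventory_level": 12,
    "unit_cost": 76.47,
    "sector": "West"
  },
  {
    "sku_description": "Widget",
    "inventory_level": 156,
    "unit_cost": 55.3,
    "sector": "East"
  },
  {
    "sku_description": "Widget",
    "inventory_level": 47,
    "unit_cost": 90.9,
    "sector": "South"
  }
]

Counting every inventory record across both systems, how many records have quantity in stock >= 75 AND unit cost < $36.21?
1

Schema mappings:
- "stock_count" (warehouse_beta) = "inventory_level" (warehouse_gamma) = quantity
- "price_per_unit" (warehouse_beta) = "unit_cost" (warehouse_gamma) = unit cost

Records meeting both conditions in warehouse_beta: 1
Records meeting both conditions in warehouse_gamma: 0

Total: 1 + 0 = 1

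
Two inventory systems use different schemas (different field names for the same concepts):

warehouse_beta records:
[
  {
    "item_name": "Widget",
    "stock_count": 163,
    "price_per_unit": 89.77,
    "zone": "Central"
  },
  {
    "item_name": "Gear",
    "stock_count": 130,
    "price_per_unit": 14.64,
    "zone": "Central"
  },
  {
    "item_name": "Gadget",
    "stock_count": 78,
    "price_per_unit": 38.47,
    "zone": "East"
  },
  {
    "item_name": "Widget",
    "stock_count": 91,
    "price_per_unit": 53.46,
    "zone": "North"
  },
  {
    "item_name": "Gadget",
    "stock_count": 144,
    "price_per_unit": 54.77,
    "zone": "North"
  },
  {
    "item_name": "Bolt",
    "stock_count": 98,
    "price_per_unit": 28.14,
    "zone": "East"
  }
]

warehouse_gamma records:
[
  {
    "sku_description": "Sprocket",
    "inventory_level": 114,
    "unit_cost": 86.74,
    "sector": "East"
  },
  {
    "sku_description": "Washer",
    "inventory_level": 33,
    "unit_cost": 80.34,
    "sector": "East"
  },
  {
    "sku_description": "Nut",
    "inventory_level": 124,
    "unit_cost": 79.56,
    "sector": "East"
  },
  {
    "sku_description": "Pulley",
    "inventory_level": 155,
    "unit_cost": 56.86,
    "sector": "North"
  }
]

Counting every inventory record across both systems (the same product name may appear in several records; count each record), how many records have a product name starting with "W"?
3

Schema mapping: "item_name" (warehouse_beta) = "sku_description" (warehouse_gamma) = product name

Records with product name starting with "W" in warehouse_beta: 2
Records with product name starting with "W" in warehouse_gamma: 1

Total: 2 + 1 = 3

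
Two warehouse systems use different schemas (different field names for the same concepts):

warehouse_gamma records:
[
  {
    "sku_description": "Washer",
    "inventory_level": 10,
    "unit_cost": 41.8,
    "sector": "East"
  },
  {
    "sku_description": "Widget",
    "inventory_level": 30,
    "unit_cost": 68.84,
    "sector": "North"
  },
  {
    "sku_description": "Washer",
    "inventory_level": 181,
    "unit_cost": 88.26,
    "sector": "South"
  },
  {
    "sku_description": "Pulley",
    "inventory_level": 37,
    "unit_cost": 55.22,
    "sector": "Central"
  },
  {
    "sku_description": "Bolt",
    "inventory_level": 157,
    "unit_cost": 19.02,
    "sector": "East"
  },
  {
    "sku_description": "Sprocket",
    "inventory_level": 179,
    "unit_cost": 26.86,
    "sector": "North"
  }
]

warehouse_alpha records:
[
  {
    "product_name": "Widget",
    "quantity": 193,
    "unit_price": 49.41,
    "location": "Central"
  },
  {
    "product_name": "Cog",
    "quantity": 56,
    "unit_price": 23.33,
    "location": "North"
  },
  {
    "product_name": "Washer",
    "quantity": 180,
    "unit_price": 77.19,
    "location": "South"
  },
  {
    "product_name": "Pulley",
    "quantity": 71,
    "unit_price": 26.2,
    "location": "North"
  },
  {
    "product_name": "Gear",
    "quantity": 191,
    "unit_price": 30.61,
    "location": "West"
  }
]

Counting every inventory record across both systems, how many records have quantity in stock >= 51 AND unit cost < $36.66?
5

Schema mappings:
- "inventory_level" (warehouse_gamma) = "quantity" (warehouse_alpha) = quantity
- "unit_cost" (warehouse_gamma) = "unit_price" (warehouse_alpha) = unit cost

Records meeting both conditions in warehouse_gamma: 2
Records meeting both conditions in warehouse_alpha: 3

Total: 2 + 3 = 5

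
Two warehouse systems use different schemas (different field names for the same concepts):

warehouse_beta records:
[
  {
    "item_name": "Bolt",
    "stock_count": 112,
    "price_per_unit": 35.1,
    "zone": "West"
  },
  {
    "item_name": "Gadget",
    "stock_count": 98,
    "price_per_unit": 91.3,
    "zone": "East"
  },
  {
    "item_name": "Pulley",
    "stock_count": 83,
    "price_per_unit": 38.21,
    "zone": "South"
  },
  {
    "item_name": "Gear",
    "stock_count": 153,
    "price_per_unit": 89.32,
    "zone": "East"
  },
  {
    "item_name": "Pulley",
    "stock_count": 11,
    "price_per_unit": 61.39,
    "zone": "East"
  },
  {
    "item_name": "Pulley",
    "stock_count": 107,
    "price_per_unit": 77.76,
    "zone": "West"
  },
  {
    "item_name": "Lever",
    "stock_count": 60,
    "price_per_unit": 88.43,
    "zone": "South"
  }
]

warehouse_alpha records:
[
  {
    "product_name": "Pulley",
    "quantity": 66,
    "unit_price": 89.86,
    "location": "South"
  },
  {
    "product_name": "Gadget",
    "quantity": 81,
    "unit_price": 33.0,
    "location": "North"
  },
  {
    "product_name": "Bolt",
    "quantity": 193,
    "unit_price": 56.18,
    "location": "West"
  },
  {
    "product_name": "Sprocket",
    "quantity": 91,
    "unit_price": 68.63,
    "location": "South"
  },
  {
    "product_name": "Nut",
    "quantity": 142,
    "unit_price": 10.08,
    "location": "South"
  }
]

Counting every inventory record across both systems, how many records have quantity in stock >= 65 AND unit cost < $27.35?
1

Schema mappings:
- "stock_count" (warehouse_beta) = "quantity" (warehouse_alpha) = quantity
- "price_per_unit" (warehouse_beta) = "unit_price" (warehouse_alpha) = unit cost

Records meeting both conditions in warehouse_beta: 0
Records meeting both conditions in warehouse_alpha: 1

Total: 0 + 1 = 1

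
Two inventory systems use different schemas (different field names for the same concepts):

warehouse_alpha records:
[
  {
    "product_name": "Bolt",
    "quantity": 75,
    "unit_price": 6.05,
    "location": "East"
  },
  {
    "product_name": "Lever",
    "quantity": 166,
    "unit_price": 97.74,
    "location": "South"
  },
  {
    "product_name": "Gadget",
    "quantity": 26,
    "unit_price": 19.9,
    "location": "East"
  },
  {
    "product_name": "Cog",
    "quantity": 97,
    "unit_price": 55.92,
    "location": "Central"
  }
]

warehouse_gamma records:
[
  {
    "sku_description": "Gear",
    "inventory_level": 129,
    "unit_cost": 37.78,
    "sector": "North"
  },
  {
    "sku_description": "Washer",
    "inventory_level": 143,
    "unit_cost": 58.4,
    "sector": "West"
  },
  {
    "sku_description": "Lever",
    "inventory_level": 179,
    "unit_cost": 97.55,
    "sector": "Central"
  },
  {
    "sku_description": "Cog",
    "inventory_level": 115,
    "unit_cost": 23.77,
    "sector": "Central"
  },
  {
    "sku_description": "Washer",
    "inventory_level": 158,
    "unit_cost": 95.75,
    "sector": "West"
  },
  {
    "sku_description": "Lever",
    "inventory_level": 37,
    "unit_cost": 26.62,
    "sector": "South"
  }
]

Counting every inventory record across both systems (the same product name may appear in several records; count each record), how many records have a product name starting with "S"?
0

Schema mapping: "product_name" (warehouse_alpha) = "sku_description" (warehouse_gamma) = product name

Records with product name starting with "S" in warehouse_alpha: 0
Records with product name starting with "S" in warehouse_gamma: 0

Total: 0 + 0 = 0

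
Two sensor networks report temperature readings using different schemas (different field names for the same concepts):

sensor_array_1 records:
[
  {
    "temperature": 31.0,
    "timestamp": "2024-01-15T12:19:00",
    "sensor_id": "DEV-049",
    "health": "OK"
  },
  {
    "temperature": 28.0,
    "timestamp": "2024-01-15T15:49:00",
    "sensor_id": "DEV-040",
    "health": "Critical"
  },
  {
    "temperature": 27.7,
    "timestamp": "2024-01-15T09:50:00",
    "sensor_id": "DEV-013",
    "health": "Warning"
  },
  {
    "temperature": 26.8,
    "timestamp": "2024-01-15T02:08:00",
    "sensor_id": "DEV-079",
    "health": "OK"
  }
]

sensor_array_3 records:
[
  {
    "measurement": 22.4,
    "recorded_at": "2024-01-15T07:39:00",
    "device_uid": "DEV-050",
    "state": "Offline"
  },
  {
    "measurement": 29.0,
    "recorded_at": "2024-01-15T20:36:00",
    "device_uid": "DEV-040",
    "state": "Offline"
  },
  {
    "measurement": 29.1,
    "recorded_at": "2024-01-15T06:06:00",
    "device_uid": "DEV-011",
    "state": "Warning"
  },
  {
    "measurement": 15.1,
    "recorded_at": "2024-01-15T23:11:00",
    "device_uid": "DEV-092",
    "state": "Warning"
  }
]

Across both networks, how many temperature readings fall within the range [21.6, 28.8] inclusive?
4

Schema mapping: "temperature" (sensor_array_1) = "measurement" (sensor_array_3) = temperature

Readings in [21.6, 28.8] from sensor_array_1: 3
Readings in [21.6, 28.8] from sensor_array_3: 1

Total count: 3 + 1 = 4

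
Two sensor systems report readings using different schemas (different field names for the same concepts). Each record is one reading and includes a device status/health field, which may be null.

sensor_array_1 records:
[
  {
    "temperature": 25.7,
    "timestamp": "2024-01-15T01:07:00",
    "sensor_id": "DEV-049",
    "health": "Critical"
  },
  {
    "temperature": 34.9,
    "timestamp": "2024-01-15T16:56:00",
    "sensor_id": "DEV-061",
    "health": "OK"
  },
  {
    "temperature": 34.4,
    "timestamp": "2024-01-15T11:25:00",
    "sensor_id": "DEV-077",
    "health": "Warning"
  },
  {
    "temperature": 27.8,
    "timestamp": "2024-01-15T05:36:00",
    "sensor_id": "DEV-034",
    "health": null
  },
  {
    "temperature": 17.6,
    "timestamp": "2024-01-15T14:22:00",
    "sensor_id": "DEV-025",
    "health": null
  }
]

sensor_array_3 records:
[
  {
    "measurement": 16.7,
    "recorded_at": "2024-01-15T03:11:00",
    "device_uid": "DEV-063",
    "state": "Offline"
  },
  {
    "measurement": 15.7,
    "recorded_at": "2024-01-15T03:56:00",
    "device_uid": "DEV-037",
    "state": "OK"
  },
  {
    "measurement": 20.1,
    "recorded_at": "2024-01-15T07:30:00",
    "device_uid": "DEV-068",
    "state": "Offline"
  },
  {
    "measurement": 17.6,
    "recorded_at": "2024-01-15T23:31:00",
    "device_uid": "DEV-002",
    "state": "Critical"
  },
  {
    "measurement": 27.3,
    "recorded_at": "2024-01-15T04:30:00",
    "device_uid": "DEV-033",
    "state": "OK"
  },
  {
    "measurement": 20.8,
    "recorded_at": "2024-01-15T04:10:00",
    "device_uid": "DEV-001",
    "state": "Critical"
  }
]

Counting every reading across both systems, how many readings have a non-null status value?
9

Schema mapping: "health" (sensor_array_1) = "state" (sensor_array_3) = status

Non-null in sensor_array_1: 3
Non-null in sensor_array_3: 6

Total non-null: 3 + 6 = 9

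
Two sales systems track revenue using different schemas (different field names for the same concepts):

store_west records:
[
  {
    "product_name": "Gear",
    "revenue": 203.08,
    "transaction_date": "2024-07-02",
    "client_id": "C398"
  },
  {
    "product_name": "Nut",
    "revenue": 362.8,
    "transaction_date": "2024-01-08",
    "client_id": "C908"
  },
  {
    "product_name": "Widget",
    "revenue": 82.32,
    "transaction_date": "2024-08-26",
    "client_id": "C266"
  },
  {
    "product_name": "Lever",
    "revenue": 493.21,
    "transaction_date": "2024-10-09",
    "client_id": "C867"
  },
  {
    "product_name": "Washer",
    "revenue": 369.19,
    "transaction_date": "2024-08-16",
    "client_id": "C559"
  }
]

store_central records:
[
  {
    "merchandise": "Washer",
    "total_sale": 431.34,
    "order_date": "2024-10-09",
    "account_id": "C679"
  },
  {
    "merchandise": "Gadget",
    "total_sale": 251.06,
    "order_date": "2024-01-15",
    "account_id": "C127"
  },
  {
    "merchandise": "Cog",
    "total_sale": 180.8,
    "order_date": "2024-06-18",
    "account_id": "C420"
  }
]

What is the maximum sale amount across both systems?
493.21

Reconcile: "revenue" (store_west) = "total_sale" (store_central) = sale amount

Maximum in store_west: 493.21
Maximum in store_central: 431.34

Overall maximum: max(493.21, 431.34) = 493.21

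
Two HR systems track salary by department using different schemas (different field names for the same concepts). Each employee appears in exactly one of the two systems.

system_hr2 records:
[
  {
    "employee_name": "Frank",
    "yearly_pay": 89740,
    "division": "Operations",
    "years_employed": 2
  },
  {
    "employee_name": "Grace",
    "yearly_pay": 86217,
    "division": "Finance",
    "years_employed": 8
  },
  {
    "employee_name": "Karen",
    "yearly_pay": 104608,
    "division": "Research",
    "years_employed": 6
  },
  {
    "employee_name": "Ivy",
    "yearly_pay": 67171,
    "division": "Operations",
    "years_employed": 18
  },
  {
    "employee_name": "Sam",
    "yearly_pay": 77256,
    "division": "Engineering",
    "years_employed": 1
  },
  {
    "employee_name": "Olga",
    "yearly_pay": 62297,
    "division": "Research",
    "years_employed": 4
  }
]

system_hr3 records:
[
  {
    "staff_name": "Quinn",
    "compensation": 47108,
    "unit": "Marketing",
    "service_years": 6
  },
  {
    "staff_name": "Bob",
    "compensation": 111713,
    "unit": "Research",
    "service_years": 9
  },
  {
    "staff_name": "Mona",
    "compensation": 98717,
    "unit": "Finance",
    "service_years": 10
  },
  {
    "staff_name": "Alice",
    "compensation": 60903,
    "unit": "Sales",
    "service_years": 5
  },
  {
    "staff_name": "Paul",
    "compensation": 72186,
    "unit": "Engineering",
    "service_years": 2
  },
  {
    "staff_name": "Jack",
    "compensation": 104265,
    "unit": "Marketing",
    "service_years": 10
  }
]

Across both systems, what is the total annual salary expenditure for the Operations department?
156911

Schema mappings:
- "division" (system_hr2) = "unit" (system_hr3) = department
- "yearly_pay" (system_hr2) = "compensation" (system_hr3) = salary

Operations salaries from system_hr2: 156911
Operations salaries from system_hr3: 0

Total: 156911 + 0 = 156911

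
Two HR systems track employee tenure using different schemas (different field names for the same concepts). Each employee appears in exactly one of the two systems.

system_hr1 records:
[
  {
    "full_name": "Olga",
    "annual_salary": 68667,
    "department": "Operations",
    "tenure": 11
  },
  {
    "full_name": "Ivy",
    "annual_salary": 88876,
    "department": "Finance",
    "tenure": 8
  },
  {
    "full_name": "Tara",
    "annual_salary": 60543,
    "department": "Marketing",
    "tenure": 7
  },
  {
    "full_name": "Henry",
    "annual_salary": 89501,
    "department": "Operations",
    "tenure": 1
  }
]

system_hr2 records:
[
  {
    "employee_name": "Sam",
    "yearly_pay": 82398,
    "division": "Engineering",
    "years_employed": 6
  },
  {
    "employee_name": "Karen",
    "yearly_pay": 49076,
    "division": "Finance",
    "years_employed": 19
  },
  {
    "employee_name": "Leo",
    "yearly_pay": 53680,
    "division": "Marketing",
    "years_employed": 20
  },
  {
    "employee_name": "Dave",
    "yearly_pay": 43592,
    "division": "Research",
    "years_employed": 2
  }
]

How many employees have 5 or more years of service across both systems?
6

Reconcile schemas: "tenure" (system_hr1) = "years_employed" (system_hr2) = years of service

From system_hr1: 3 employees with >= 5 years
From system_hr2: 3 employees with >= 5 years

Total: 3 + 3 = 6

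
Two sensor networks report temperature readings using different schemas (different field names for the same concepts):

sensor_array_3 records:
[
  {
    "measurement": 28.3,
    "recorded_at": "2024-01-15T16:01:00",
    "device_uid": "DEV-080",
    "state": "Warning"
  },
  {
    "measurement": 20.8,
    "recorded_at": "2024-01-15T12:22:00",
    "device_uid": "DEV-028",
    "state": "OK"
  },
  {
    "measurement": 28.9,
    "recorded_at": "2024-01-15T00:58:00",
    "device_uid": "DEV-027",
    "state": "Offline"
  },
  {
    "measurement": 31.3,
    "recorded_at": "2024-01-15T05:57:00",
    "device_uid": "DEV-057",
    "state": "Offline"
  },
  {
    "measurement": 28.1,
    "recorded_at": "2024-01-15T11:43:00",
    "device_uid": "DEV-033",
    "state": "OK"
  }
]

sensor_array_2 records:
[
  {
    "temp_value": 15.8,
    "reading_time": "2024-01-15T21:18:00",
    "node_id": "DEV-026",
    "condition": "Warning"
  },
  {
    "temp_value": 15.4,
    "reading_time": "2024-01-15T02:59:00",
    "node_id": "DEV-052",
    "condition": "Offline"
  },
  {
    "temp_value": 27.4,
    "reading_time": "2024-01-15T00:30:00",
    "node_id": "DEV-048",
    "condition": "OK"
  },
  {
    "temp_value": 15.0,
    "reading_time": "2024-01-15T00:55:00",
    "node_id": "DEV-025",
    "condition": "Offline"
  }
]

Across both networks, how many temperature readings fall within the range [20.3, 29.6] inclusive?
5

Schema mapping: "measurement" (sensor_array_3) = "temp_value" (sensor_array_2) = temperature

Readings in [20.3, 29.6] from sensor_array_3: 4
Readings in [20.3, 29.6] from sensor_array_2: 1

Total count: 4 + 1 = 5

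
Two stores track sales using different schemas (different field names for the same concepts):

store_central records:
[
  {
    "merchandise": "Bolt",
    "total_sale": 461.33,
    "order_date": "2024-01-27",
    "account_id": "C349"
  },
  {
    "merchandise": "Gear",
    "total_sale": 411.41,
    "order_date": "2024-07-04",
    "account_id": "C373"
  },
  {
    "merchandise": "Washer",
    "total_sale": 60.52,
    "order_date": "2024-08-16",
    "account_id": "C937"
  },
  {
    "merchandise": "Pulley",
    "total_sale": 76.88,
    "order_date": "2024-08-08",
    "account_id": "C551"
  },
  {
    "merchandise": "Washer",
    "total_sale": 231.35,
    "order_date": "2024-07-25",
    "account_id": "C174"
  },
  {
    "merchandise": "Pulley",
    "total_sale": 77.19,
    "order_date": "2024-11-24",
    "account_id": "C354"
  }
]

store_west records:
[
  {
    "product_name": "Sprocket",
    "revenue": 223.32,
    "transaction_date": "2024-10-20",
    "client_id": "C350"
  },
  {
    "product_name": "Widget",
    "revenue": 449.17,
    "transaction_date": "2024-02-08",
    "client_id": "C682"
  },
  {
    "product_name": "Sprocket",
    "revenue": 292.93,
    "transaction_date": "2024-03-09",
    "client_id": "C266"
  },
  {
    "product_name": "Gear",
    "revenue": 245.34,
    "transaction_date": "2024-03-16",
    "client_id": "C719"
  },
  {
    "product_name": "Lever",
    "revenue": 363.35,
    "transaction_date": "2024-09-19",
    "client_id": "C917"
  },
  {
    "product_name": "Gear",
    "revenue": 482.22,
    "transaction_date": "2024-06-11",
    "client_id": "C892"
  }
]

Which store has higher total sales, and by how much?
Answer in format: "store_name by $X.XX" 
store_west by $737.65

Schema mapping: "total_sale" (store_central) = "revenue" (store_west) = sale amount

Total for store_central: 1318.68
Total for store_west: 2056.33

Difference: |1318.68 - 2056.33| = 737.65
store_west has higher sales by $737.65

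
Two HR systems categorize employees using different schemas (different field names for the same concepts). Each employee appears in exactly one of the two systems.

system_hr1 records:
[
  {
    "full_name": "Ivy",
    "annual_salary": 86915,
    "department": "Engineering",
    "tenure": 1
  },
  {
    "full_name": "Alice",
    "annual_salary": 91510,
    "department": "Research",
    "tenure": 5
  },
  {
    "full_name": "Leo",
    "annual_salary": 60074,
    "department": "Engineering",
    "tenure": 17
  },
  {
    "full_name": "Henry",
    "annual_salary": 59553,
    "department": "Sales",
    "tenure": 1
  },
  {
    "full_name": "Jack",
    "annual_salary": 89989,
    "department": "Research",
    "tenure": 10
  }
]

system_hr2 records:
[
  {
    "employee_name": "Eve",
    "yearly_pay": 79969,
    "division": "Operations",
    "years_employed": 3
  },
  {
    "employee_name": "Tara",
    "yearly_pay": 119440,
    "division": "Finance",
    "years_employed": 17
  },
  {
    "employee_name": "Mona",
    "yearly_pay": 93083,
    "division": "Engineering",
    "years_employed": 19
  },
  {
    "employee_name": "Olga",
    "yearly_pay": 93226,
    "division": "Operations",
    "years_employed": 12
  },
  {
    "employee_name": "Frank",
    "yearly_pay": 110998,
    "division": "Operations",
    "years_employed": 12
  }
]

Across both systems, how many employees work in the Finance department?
1

Schema mapping: "department" (system_hr1) = "division" (system_hr2) = department

Finance employees in system_hr1: 0
Finance employees in system_hr2: 1

Total in Finance: 0 + 1 = 1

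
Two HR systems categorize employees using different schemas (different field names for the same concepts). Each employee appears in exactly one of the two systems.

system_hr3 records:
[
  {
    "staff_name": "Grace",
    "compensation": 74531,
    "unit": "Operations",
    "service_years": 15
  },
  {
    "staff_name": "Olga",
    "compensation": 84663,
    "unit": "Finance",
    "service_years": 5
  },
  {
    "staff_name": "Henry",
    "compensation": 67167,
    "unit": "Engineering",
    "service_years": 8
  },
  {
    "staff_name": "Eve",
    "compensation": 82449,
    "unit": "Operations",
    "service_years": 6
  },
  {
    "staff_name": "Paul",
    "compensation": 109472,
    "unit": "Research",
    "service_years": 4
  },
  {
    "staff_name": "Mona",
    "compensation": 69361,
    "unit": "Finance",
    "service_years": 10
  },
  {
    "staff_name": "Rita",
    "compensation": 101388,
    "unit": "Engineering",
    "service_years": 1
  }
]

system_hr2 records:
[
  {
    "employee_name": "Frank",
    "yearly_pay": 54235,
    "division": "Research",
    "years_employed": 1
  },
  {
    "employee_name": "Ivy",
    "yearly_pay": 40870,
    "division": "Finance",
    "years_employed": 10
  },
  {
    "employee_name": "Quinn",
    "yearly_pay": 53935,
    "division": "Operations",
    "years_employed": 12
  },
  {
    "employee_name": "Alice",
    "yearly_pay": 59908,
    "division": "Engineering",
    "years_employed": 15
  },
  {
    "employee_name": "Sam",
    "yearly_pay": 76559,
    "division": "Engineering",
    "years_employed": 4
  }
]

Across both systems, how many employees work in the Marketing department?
0

Schema mapping: "unit" (system_hr3) = "division" (system_hr2) = department

Marketing employees in system_hr3: 0
Marketing employees in system_hr2: 0

Total in Marketing: 0 + 0 = 0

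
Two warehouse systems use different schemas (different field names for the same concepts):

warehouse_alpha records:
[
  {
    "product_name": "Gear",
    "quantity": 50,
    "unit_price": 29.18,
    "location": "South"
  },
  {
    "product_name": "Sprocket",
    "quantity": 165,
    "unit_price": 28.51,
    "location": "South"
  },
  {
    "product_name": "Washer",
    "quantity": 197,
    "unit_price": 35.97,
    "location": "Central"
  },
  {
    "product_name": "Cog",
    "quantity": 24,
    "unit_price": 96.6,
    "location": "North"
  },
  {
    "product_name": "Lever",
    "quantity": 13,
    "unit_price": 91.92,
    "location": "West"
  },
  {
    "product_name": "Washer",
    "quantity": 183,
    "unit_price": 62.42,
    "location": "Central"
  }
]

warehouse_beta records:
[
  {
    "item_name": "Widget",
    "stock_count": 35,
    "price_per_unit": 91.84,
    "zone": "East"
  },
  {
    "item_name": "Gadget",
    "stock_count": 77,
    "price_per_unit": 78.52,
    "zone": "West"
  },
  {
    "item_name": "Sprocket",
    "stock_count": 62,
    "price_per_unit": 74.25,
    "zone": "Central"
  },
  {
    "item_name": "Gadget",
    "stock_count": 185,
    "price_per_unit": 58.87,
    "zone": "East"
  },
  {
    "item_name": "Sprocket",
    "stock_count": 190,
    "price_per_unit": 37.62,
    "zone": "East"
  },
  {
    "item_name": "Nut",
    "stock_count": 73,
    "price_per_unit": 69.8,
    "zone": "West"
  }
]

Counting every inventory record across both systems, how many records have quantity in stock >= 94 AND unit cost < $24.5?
0

Schema mappings:
- "quantity" (warehouse_alpha) = "stock_count" (warehouse_beta) = quantity
- "unit_price" (warehouse_alpha) = "price_per_unit" (warehouse_beta) = unit cost

Records meeting both conditions in warehouse_alpha: 0
Records meeting both conditions in warehouse_beta: 0

Total: 0 + 0 = 0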